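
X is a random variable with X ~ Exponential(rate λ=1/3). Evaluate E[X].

For X ~ Exponential(rate λ=1/3), the expected value is:
E[X] = 3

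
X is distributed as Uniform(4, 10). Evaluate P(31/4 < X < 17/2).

P(31/4 < X < 17/2) = ∫_{31/4}^{17/2} f(x) dx
where f(x) = \frac{1}{6}
= \frac{1}{8}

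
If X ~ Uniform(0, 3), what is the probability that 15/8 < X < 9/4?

P(15/8 < X < 9/4) = ∫_{15/8}^{9/4} f(x) dx
where f(x) = \frac{1}{3}
= \frac{1}{8}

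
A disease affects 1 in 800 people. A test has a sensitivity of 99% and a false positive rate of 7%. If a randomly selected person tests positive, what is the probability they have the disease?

Let D = the rare event, + = positive/flagged.
P(D) = 1/800
P(+|D) = 99/100
P(+|D') = 7/100
P(+) = P(+|D)P(D) + P(+|D')P(D')
     = \frac{99}{100} × \frac{1}{800} + \frac{7}{100} × \frac{799}{800}
     = \frac{1423}{20000}
P(D|+) = P(+|D)P(D)/P(+) = \frac{99}{5692}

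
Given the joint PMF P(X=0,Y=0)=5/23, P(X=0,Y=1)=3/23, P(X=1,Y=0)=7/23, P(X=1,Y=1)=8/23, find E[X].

First find marginal of X:
P(X=0) = 8/23
P(X=1) = 15/23
E[X] = 0 × 8/23 + 1 × 15/23 = 15/23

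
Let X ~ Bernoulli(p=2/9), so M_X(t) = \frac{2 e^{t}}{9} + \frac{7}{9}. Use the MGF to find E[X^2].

To find E[X^2], compute M^(2)(0):
M^(1)(t) = \frac{2 e^{t}}{9}
M^(2)(t) = \frac{2 e^{t}}{9}
M^(2)(0) = \frac{2}{9}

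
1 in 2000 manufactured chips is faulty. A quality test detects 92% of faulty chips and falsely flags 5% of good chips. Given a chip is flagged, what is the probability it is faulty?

Let D = the rare event, + = positive/flagged.
P(D) = 1/2000
P(+|D) = 92/100 = 23/25
P(+|D') = 5/100 = 1/20
P(+) = P(+|D)P(D) + P(+|D')P(D')
     = \frac{23}{25} × \frac{1}{2000} + \frac{1}{20} × \frac{1999}{2000}
     = \frac{10087}{200000}
P(D|+) = P(+|D)P(D)/P(+) = \frac{92}{10087}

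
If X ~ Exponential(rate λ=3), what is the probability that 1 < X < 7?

P(1 < X < 7) = ∫_{1}^{7} f(x) dx
where f(x) = 3 e^{- 3 x}
= - \frac{1 - e^{18}}{e^{21}}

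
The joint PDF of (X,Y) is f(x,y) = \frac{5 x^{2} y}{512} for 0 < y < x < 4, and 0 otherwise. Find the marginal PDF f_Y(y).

f_Y(y) = ∫_y^4 \frac{5 x^{2} y}{512} dx = \frac{5 y \left(64 - y^{3}\right)}{1536}
for 0 < y < 4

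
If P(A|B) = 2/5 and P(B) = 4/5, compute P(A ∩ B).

By definition, P(A|B) = P(A ∩ B) / P(B)
So P(A ∩ B) = P(A|B) × P(B)
= 2/5 × 4/5
= 8/25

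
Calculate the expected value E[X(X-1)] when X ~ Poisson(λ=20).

E[X(X-1)] = E[X² - X] = E[X²] - E[X]
E[X] = 20
E[X²] = Var(X) + (E[X])² = 20 + (20)² = 420
E[X(X-1)] = 420 - 20 = 400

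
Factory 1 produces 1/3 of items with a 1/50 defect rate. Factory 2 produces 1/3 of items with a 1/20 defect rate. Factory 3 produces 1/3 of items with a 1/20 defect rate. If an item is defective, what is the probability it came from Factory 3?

Using Bayes' theorem:
P(F1) = 1/3, P(D|F1) = 1/50
P(F2) = 1/3, P(D|F2) = 1/20
P(F3) = 1/3, P(D|F3) = 1/20
P(D) = P(D|F1)P(F1) + P(D|F2)P(F2) + P(D|F3)P(F3)
     = \frac{1}{25}
P(F3|D) = P(D|F3)P(F3) / P(D)
= \frac{5}{12}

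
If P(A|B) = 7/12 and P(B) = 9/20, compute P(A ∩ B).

By definition, P(A|B) = P(A ∩ B) / P(B)
So P(A ∩ B) = P(A|B) × P(B)
= 7/12 × 9/20
= 21/80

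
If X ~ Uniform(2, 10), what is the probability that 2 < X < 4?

P(2 < X < 4) = ∫_{2}^{4} f(x) dx
where f(x) = \frac{1}{8}
= \frac{1}{4}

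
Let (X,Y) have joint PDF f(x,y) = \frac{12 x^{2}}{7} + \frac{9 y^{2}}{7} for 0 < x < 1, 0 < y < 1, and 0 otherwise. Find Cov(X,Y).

E[XY] = ∫∫ xy × f(x,y) dx dy = \frac{3}{8}
E[X] = \frac{9}{14}
E[Y] = \frac{17}{28}
Cov(X,Y) = E[XY] - E[X]E[Y] = - \frac{3}{196}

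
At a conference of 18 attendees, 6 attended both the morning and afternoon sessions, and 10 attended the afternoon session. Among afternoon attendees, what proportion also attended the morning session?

P(A ∩ B) = 6/18 = 1/3
P(B) = 10/18 = 5/9
P(A|B) = P(A ∩ B) / P(B) = (1/3) / (5/9) = 3/5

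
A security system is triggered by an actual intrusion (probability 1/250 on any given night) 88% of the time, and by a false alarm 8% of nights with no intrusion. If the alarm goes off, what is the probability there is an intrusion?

Let D = the rare event, + = positive/flagged.
P(D) = 1/250
P(+|D) = 88/100 = 22/25
P(+|D') = 8/100 = 2/25
P(+) = P(+|D)P(D) + P(+|D')P(D')
     = \frac{22}{25} × \frac{1}{250} + \frac{2}{25} × \frac{249}{250}
     = \frac{52}{625}
P(D|+) = P(+|D)P(D)/P(+) = \frac{11}{260}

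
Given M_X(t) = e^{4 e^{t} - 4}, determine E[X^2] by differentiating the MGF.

To find E[X^2], compute M^(2)(0):
M^(1)(t) = 4 e^{t} e^{4 e^{t} - 4}
M^(2)(t) = 16 e^{2 t} e^{4 e^{t} - 4} + 4 e^{t} e^{4 e^{t} - 4}
M^(2)(0) = 20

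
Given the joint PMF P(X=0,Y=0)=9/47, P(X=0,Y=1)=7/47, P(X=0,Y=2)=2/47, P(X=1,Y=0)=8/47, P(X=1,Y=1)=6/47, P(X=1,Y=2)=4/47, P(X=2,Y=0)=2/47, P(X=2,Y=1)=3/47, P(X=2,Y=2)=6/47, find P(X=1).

P(X=1) = P(X=1,Y=0) + P(X=1,Y=1) + P(X=1,Y=2)
= 8/47 + 6/47 + 4/47
= 18/47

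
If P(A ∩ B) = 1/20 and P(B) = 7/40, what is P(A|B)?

P(A|B) = P(A ∩ B) / P(B)
= (1/20) / (7/40)
= 2/7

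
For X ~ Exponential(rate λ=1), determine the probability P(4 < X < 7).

P(4 < X < 7) = ∫_{4}^{7} f(x) dx
where f(x) = e^{- x}
= - \frac{1 - e^{3}}{e^{7}}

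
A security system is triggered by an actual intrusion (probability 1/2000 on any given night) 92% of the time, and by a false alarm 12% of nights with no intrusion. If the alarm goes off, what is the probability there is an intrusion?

Let D = the rare event, + = positive/flagged.
P(D) = 1/2000
P(+|D) = 92/100 = 23/25
P(+|D') = 12/100 = 3/25
P(+) = P(+|D)P(D) + P(+|D')P(D')
     = \frac{23}{25} × \frac{1}{2000} + \frac{3}{25} × \frac{1999}{2000}
     = \frac{301}{2500}
P(D|+) = P(+|D)P(D)/P(+) = \frac{23}{6020}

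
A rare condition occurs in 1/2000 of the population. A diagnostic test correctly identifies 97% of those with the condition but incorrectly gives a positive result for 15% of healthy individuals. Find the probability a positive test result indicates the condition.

Let D = the rare event, + = positive/flagged.
P(D) = 1/2000
P(+|D) = 97/100
P(+|D') = 15/100 = 3/20
P(+) = P(+|D)P(D) + P(+|D')P(D')
     = \frac{97}{100} × \frac{1}{2000} + \frac{3}{20} × \frac{1999}{2000}
     = \frac{15041}{100000}
P(D|+) = P(+|D)P(D)/P(+) = \frac{97}{30082}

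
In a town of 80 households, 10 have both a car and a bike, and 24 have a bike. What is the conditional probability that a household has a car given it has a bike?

P(A ∩ B) = 10/80 = 1/8
P(B) = 24/80 = 3/10
P(A|B) = P(A ∩ B) / P(B) = (1/8) / (3/10) = 5/12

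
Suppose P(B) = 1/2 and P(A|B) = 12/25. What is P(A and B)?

By definition, P(A|B) = P(A ∩ B) / P(B)
So P(A ∩ B) = P(A|B) × P(B)
= 12/25 × 1/2
= 6/25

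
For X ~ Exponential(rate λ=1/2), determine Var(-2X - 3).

For X ~ Exponential(rate λ=1/2):
Var(X) = 4
Var(-2X - 3) = (-2)² × Var(X) = 4 × 4 = 16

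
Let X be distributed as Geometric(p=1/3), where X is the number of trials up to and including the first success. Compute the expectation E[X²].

Using the identity E[X²] = Var(X) + (E[X])²:
E[X] = 3
Var(X) = 6
E[X²] = 6 + (3)²
= 15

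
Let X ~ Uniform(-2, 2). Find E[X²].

Using the identity E[X²] = Var(X) + (E[X])²:
E[X] = 0
Var(X) = \frac{4}{3}
E[X²] = \frac{4}{3} + (0)²
= \frac{4}{3}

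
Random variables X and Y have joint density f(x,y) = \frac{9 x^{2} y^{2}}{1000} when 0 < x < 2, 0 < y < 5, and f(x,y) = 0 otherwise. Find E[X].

f_X(x) = ∫_0^5 \frac{9 x^{2} y^{2}}{1000} dy = \frac{3 x^{2}}{8}
E[X] = ∫_0^2 x × (\frac{3 x^{2}}{8}) dx = \frac{3}{2}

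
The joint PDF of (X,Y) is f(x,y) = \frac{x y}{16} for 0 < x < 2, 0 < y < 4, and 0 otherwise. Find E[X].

f_X(x) = ∫_0^4 \frac{x y}{16} dy = \frac{x}{2}
E[X] = ∫_0^2 x × (\frac{x}{2}) dx = \frac{4}{3}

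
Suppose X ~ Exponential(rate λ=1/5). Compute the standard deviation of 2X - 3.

For X ~ Exponential(rate λ=1/5):
Var(X) = 25
SD(X) = √(Var(X)) = √(25) = 5
SD(2X - 3) = |2| × SD(X) = 2 × 5 = 10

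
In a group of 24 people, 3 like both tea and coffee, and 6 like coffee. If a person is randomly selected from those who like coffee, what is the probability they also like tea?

P(A ∩ B) = 3/24 = 1/8
P(B) = 6/24 = 1/4
P(A|B) = P(A ∩ B) / P(B) = (1/8) / (1/4) = 1/2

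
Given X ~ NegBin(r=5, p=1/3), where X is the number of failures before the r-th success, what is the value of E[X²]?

Using the identity E[X²] = Var(X) + (E[X])²:
E[X] = 10
Var(X) = 30
E[X²] = 30 + (10)²
= 130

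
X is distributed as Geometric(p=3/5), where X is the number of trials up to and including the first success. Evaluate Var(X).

For X ~ Geometric(p=3/5), where X is the number of trials up to and including the first success:
Var(X) = \frac{10}{9}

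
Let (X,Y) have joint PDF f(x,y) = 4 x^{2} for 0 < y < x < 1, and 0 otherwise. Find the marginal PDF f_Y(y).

f_Y(y) = ∫_y^1 4 x^{2} dx = \frac{4}{3} - \frac{4 y^{3}}{3}
for 0 < y < 1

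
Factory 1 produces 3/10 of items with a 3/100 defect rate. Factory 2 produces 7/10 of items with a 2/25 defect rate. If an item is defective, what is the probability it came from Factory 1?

Using Bayes' theorem:
P(F1) = 3/10, P(D|F1) = 3/100
P(F2) = 7/10, P(D|F2) = 2/25
P(D) = P(D|F1)P(F1) + P(D|F2)P(F2)
     = \frac{13}{200}
P(F1|D) = P(D|F1)P(F1) / P(D)
= \frac{9}{65}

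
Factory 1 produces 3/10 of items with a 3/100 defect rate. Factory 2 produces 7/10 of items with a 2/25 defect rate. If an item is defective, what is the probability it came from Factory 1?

Using Bayes' theorem:
P(F1) = 3/10, P(D|F1) = 3/100
P(F2) = 7/10, P(D|F2) = 2/25
P(D) = P(D|F1)P(F1) + P(D|F2)P(F2)
     = \frac{13}{200}
P(F1|D) = P(D|F1)P(F1) / P(D)
= \frac{9}{65}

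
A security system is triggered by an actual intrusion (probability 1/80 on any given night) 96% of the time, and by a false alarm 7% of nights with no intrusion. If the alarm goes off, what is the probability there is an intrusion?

Let D = the rare event, + = positive/flagged.
P(D) = 1/80
P(+|D) = 96/100 = 24/25
P(+|D') = 7/100
P(+) = P(+|D)P(D) + P(+|D')P(D')
     = \frac{24}{25} × \frac{1}{80} + \frac{7}{100} × \frac{79}{80}
     = \frac{649}{8000}
P(D|+) = P(+|D)P(D)/P(+) = \frac{96}{649}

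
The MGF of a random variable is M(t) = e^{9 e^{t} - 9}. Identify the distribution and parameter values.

The MGF M(t) = e^{9 e^{t} - 9} is the standard form for the Poisson distribution.
Comparing with the known MGF formula identifies: Poisson(λ=9)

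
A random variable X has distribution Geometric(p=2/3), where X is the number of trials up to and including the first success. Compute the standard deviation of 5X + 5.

For X ~ Geometric(p=2/3), where X is the number of trials up to and including the first success:
Var(X) = \frac{3}{4}
SD(X) = √(Var(X)) = √(\frac{3}{4}) = \frac{\sqrt{3}}{2}
SD(5X + 5) = |5| × SD(X) = 5 × \frac{\sqrt{3}}{2} = \frac{5 \sqrt{3}}{2}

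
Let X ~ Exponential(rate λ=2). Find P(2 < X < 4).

P(2 < X < 4) = ∫_{2}^{4} f(x) dx
where f(x) = 2 e^{- 2 x}
= - \frac{1 - e^{4}}{e^{8}}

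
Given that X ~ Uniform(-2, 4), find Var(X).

For X ~ Uniform(-2, 4):
Var(X) = 3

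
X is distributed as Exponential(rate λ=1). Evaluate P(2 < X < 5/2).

P(2 < X < 5/2) = ∫_{2}^{5/2} f(x) dx
where f(x) = e^{- x}
= - \frac{1}{e^{\frac{5}{2}}} + e^{-2}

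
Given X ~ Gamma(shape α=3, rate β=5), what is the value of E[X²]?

Using the identity E[X²] = Var(X) + (E[X])²:
E[X] = \frac{3}{5}
Var(X) = \frac{3}{25}
E[X²] = \frac{3}{25} + (\frac{3}{5})²
= \frac{12}{25}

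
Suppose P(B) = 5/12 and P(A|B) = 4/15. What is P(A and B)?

By definition, P(A|B) = P(A ∩ B) / P(B)
So P(A ∩ B) = P(A|B) × P(B)
= 4/15 × 5/12
= 1/9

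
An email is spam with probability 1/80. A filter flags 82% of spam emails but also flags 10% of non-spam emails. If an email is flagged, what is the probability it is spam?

Let D = the rare event, + = positive/flagged.
P(D) = 1/80
P(+|D) = 82/100 = 41/50
P(+|D') = 10/100 = 1/10
P(+) = P(+|D)P(D) + P(+|D')P(D')
     = \frac{41}{50} × \frac{1}{80} + \frac{1}{10} × \frac{79}{80}
     = \frac{109}{1000}
P(D|+) = P(+|D)P(D)/P(+) = \frac{41}{436}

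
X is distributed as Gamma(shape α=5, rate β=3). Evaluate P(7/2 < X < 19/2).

P(7/2 < X < 19/2) = ∫_{7/2}^{19/2} f(x) dx
where f(x) = \frac{81 x^{4} e^{- 3 x}}{8}
= \frac{-4068275 + 98051 e^{18}}{128 e^{\frac{57}{2}}}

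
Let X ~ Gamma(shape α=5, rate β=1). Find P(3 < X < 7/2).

P(3 < X < 7/2) = ∫_{3}^{7/2} f(x) dx
where f(x) = \frac{x^{4} e^{- x}}{24}
= - \frac{3075}{128 e^{\frac{7}{2}}} + \frac{131}{8 e^{3}}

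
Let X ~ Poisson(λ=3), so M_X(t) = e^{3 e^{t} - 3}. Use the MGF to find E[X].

To find E[X], compute M^(1)(0):
M^(1)(t) = 3 e^{t} e^{3 e^{t} - 3}
M^(1)(0) = 3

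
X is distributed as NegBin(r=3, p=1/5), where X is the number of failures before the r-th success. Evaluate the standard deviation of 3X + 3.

For X ~ NegBin(r=3, p=1/5), where X is the number of failures before the r-th success:
Var(X) = 60
SD(X) = √(Var(X)) = √(60) = 2 \sqrt{15}
SD(3X + 3) = |3| × SD(X) = 3 × 2 \sqrt{15} = 6 \sqrt{15}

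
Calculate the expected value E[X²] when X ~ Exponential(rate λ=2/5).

Using the identity E[X²] = Var(X) + (E[X])²:
E[X] = \frac{5}{2}
Var(X) = \frac{25}{4}
E[X²] = \frac{25}{4} + (\frac{5}{2})²
= \frac{25}{2}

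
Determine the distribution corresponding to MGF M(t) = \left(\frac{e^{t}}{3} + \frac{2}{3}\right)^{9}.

The MGF M(t) = \left(\frac{e^{t}}{3} + \frac{2}{3}\right)^{9} is the standard form for the Binomial distribution.
Comparing with the known MGF formula identifies: Binomial(n=9, p=1/3)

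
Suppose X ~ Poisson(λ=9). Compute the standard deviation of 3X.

For X ~ Poisson(λ=9):
Var(X) = 9
SD(X) = √(Var(X)) = √(9) = 3
SD(3X) = |3| × SD(X) = 3 × 3 = 9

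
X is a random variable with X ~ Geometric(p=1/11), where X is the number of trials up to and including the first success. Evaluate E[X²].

Using the identity E[X²] = Var(X) + (E[X])²:
E[X] = 11
Var(X) = 110
E[X²] = 110 + (11)²
= 231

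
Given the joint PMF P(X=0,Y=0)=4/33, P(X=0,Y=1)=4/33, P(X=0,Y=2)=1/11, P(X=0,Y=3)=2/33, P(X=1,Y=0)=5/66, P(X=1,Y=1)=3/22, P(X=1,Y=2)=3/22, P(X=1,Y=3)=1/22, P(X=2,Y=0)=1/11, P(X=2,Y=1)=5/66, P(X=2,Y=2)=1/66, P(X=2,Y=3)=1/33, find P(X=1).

P(X=1) = P(X=1,Y=0) + P(X=1,Y=1) + P(X=1,Y=2) + P(X=1,Y=3)
= 5/66 + 3/22 + 3/22 + 1/22
= 13/33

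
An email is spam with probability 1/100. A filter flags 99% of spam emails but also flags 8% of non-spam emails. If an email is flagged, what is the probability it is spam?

Let D = the rare event, + = positive/flagged.
P(D) = 1/100
P(+|D) = 99/100
P(+|D') = 8/100 = 2/25
P(+) = P(+|D)P(D) + P(+|D')P(D')
     = \frac{99}{100} × \frac{1}{100} + \frac{2}{25} × \frac{99}{100}
     = \frac{891}{10000}
P(D|+) = P(+|D)P(D)/P(+) = \frac{1}{9}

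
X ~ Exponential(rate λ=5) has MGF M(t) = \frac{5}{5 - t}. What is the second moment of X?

To find E[X^2], compute M^(2)(0):
M^(1)(t) = \frac{5}{\left(5 - t\right)^{2}}
M^(2)(t) = \frac{10}{\left(5 - t\right)^{3}}
M^(2)(0) = \frac{2}{25}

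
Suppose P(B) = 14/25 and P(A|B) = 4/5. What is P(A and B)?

By definition, P(A|B) = P(A ∩ B) / P(B)
So P(A ∩ B) = P(A|B) × P(B)
= 4/5 × 14/25
= 56/125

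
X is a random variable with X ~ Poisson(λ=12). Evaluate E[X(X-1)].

E[X(X-1)] = E[X² - X] = E[X²] - E[X]
E[X] = 12
E[X²] = Var(X) + (E[X])² = 12 + (12)² = 156
E[X(X-1)] = 156 - 12 = 144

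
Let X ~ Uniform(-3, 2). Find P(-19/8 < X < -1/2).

P(-19/8 < X < -1/2) = ∫_{-19/8}^{-1/2} f(x) dx
where f(x) = \frac{1}{5}
= \frac{3}{8}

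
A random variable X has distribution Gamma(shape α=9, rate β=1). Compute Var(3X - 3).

For X ~ Gamma(shape α=9, rate β=1):
Var(X) = 9
Var(3X - 3) = (3)² × Var(X) = 9 × 9 = 81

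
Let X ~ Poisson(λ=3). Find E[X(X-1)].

E[X(X-1)] = E[X² - X] = E[X²] - E[X]
E[X] = 3
E[X²] = Var(X) + (E[X])² = 3 + (3)² = 12
E[X(X-1)] = 12 - 3 = 9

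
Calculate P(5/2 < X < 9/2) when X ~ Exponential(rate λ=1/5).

P(5/2 < X < 9/2) = ∫_{5/2}^{9/2} f(x) dx
where f(x) = \frac{e^{- \frac{x}{5}}}{5}
= - \frac{1}{e^{\frac{9}{10}}} + e^{- \frac{1}{2}}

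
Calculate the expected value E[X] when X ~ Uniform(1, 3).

For X ~ Uniform(1, 3), the expected value is:
E[X] = 2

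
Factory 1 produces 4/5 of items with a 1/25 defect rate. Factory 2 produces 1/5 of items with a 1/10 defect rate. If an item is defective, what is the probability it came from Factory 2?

Using Bayes' theorem:
P(F1) = 4/5, P(D|F1) = 1/25
P(F2) = 1/5, P(D|F2) = 1/10
P(D) = P(D|F1)P(F1) + P(D|F2)P(F2)
     = \frac{13}{250}
P(F2|D) = P(D|F2)P(F2) / P(D)
= \frac{5}{13}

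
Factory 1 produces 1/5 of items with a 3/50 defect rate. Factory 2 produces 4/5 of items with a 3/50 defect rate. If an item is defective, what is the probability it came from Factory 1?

Using Bayes' theorem:
P(F1) = 1/5, P(D|F1) = 3/50
P(F2) = 4/5, P(D|F2) = 3/50
P(D) = P(D|F1)P(F1) + P(D|F2)P(F2)
     = \frac{3}{50}
P(F1|D) = P(D|F1)P(F1) / P(D)
= \frac{1}{5}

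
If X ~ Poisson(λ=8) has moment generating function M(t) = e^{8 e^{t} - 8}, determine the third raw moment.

To find E[X^3], compute M^(3)(0):
M^(1)(t) = 8 e^{t} e^{8 e^{t} - 8}
M^(2)(t) = 64 e^{2 t} e^{8 e^{t} - 8} + 8 e^{t} e^{8 e^{t} - 8}
M^(3)(t) = 512 e^{3 t} e^{8 e^{t} - 8} + 192 e^{2 t} e^{8 e^{t} - 8} + 8 e^{t} e^{8 e^{t} - 8}
M^(3)(0) = 712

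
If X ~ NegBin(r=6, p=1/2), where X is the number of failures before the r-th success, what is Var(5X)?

For X ~ NegBin(r=6, p=1/2), where X is the number of failures before the r-th success:
Var(X) = 12
Var(5X) = (5)² × Var(X) = 25 × 12 = 300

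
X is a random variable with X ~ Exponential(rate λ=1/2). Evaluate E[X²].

Using the identity E[X²] = Var(X) + (E[X])²:
E[X] = 2
Var(X) = 4
E[X²] = 4 + (2)²
= 8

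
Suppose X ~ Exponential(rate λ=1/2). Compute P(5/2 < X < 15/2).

P(5/2 < X < 15/2) = ∫_{5/2}^{15/2} f(x) dx
where f(x) = \frac{e^{- \frac{x}{2}}}{2}
= - \frac{1 - e^{\frac{5}{2}}}{e^{\frac{15}{4}}}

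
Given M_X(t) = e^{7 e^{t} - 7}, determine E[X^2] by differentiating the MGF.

To find E[X^2], compute M^(2)(0):
M^(1)(t) = 7 e^{t} e^{7 e^{t} - 7}
M^(2)(t) = 49 e^{2 t} e^{7 e^{t} - 7} + 7 e^{t} e^{7 e^{t} - 7}
M^(2)(0) = 56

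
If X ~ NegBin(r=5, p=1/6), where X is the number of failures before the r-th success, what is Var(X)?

For X ~ NegBin(r=5, p=1/6), where X is the number of failures before the r-th success:
Var(X) = 150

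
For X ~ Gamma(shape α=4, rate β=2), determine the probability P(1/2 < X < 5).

P(1/2 < X < 5) = ∫_{1/2}^{5} f(x) dx
where f(x) = \frac{8 x^{3} e^{- 2 x}}{3}
= \frac{-683 + 8 e^{9}}{3 e^{10}}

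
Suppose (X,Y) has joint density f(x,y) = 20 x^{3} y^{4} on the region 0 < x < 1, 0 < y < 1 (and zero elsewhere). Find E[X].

E[X] = ∫_0^1 ∫_0^1 x × f(x,y) dy dx
= ∫_0^1 ∫_0^1 x × (20 x^{3} y^{4}) dy dx
= \frac{4}{5}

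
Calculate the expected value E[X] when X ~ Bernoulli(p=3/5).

For X ~ Bernoulli(p=3/5), the expected value is:
E[X] = \frac{3}{5}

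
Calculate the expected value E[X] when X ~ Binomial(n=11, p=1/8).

For X ~ Binomial(n=11, p=1/8), the expected value is:
E[X] = \frac{11}{8}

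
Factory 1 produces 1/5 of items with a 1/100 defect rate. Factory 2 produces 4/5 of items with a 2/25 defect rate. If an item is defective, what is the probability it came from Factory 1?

Using Bayes' theorem:
P(F1) = 1/5, P(D|F1) = 1/100
P(F2) = 4/5, P(D|F2) = 2/25
P(D) = P(D|F1)P(F1) + P(D|F2)P(F2)
     = \frac{33}{500}
P(F1|D) = P(D|F1)P(F1) / P(D)
= \frac{1}{33}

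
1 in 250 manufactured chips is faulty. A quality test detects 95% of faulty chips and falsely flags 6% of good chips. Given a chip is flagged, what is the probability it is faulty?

Let D = the rare event, + = positive/flagged.
P(D) = 1/250
P(+|D) = 95/100 = 19/20
P(+|D') = 6/100 = 3/50
P(+) = P(+|D)P(D) + P(+|D')P(D')
     = \frac{19}{20} × \frac{1}{250} + \frac{3}{50} × \frac{249}{250}
     = \frac{1589}{25000}
P(D|+) = P(+|D)P(D)/P(+) = \frac{95}{1589}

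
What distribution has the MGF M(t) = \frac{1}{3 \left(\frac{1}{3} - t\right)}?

The MGF M(t) = \frac{1}{3 \left(\frac{1}{3} - t\right)} is the standard form for the Exponential distribution.
Comparing with the known MGF formula identifies: Exponential(rate λ=1/3)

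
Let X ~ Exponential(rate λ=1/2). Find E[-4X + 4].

For X ~ Exponential(rate λ=1/2):
E[X] = 2
E[-4X + 4] = -4 × E[X] + 4 = -4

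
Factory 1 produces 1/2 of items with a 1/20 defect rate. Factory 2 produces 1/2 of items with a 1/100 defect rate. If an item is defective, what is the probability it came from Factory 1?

Using Bayes' theorem:
P(F1) = 1/2, P(D|F1) = 1/20
P(F2) = 1/2, P(D|F2) = 1/100
P(D) = P(D|F1)P(F1) + P(D|F2)P(F2)
     = \frac{3}{100}
P(F1|D) = P(D|F1)P(F1) / P(D)
= \frac{5}{6}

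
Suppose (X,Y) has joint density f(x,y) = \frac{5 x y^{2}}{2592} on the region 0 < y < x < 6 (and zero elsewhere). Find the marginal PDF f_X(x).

f_X(x) = ∫_0^x \frac{5 x y^{2}}{2592} dy = \frac{5 x^{4}}{7776}
for 0 < x < 6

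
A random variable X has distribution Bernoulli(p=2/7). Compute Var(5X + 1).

For X ~ Bernoulli(p=2/7):
Var(X) = \frac{10}{49}
Var(5X + 1) = (5)² × Var(X) = 25 × \frac{10}{49} = \frac{250}{49}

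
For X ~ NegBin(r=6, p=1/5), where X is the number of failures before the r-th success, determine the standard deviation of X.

For X ~ NegBin(r=6, p=1/5), where X is the number of failures before the r-th success:
Var(X) = 120
SD(X) = √(Var(X)) = √(120) = 2 \sqrt{30}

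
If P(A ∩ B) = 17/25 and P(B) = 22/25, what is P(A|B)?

P(A|B) = P(A ∩ B) / P(B)
= (17/25) / (22/25)
= 17/22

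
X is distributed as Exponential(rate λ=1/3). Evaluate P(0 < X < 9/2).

P(0 < X < 9/2) = ∫_{0}^{9/2} f(x) dx
where f(x) = \frac{e^{- \frac{x}{3}}}{3}
= 1 - e^{- \frac{3}{2}}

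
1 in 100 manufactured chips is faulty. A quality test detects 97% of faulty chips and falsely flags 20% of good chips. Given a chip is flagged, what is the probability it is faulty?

Let D = the rare event, + = positive/flagged.
P(D) = 1/100
P(+|D) = 97/100
P(+|D') = 20/100 = 1/5
P(+) = P(+|D)P(D) + P(+|D')P(D')
     = \frac{97}{100} × \frac{1}{100} + \frac{1}{5} × \frac{99}{100}
     = \frac{2077}{10000}
P(D|+) = P(+|D)P(D)/P(+) = \frac{97}{2077}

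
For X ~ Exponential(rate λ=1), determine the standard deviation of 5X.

For X ~ Exponential(rate λ=1):
Var(X) = 1
SD(X) = √(Var(X)) = √(1) = 1
SD(5X) = |5| × SD(X) = 5 × 1 = 5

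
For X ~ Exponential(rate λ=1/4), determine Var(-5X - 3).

For X ~ Exponential(rate λ=1/4):
Var(X) = 16
Var(-5X - 3) = (-5)² × Var(X) = 25 × 16 = 400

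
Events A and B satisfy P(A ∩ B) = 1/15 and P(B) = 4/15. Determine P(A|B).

P(A|B) = P(A ∩ B) / P(B)
= (1/15) / (4/15)
= 1/4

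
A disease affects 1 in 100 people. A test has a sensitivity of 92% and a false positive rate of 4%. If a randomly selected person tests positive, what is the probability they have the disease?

Let D = the rare event, + = positive/flagged.
P(D) = 1/100
P(+|D) = 92/100 = 23/25
P(+|D') = 4/100 = 1/25
P(+) = P(+|D)P(D) + P(+|D')P(D')
     = \frac{23}{25} × \frac{1}{100} + \frac{1}{25} × \frac{99}{100}
     = \frac{61}{1250}
P(D|+) = P(+|D)P(D)/P(+) = \frac{23}{122}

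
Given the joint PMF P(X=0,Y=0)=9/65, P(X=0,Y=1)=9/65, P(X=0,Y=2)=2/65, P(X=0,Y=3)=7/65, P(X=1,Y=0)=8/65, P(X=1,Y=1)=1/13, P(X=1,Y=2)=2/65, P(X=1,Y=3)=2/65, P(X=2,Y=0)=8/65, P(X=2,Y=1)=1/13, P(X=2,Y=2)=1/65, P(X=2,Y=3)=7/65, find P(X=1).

P(X=1) = P(X=1,Y=0) + P(X=1,Y=1) + P(X=1,Y=2) + P(X=1,Y=3)
= 8/65 + 1/13 + 2/65 + 2/65
= 17/65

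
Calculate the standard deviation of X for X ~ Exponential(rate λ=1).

For X ~ Exponential(rate λ=1):
Var(X) = 1
SD(X) = √(Var(X)) = √(1) = 1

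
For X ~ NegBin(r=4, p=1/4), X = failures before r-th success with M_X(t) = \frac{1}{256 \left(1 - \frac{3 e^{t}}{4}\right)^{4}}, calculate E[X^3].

To find E[X^3], compute M^(3)(0):
M^(1)(t) = \frac{3 e^{t}}{256 \left(1 - \frac{3 e^{t}}{4}\right)^{5}}
M^(2)(t) = \frac{3 e^{t}}{256 \left(1 - \frac{3 e^{t}}{4}\right)^{5}} + \frac{45 e^{2 t}}{1024 \left(1 - \frac{3 e^{t}}{4}\right)^{6}}
M^(3)(t) = \frac{3 e^{t}}{256 \left(1 - \frac{3 e^{t}}{4}\right)^{5}} + \frac{135 e^{2 t}}{1024 \left(1 - \frac{3 e^{t}}{4}\right)^{6}} + \frac{405 e^{3 t}}{2048 \left(1 - \frac{3 e^{t}}{4}\right)^{7}}
M^(3)(0) = 3792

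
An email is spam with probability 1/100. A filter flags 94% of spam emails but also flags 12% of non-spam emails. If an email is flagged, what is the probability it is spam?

Let D = the rare event, + = positive/flagged.
P(D) = 1/100
P(+|D) = 94/100 = 47/50
P(+|D') = 12/100 = 3/25
P(+) = P(+|D)P(D) + P(+|D')P(D')
     = \frac{47}{50} × \frac{1}{100} + \frac{3}{25} × \frac{99}{100}
     = \frac{641}{5000}
P(D|+) = P(+|D)P(D)/P(+) = \frac{47}{641}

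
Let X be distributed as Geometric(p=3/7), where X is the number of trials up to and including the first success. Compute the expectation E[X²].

Using the identity E[X²] = Var(X) + (E[X])²:
E[X] = \frac{7}{3}
Var(X) = \frac{28}{9}
E[X²] = \frac{28}{9} + (\frac{7}{3})²
= \frac{77}{9}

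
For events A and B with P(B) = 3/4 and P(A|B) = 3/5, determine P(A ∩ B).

By definition, P(A|B) = P(A ∩ B) / P(B)
So P(A ∩ B) = P(A|B) × P(B)
= 3/5 × 3/4
= 9/20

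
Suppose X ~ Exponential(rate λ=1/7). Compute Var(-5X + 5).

For X ~ Exponential(rate λ=1/7):
Var(X) = 49
Var(-5X + 5) = (-5)² × Var(X) = 25 × 49 = 1225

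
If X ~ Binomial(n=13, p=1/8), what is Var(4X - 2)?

For X ~ Binomial(n=13, p=1/8):
Var(X) = \frac{91}{64}
Var(4X - 2) = (4)² × Var(X) = 16 × \frac{91}{64} = \frac{91}{4}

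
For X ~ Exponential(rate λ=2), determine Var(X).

For X ~ Exponential(rate λ=2):
Var(X) = \frac{1}{4}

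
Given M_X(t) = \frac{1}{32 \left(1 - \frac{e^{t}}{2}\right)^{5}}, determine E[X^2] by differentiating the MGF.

To find E[X^2], compute M^(2)(0):
M^(1)(t) = \frac{5 e^{t}}{64 \left(1 - \frac{e^{t}}{2}\right)^{6}}
M^(2)(t) = \frac{5 e^{t}}{64 \left(1 - \frac{e^{t}}{2}\right)^{6}} + \frac{15 e^{2 t}}{64 \left(1 - \frac{e^{t}}{2}\right)^{7}}
M^(2)(0) = 35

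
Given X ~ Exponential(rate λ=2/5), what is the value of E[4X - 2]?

For X ~ Exponential(rate λ=2/5):
E[X] = \frac{5}{2}
E[4X - 2] = 4 × E[X] - 2 = 8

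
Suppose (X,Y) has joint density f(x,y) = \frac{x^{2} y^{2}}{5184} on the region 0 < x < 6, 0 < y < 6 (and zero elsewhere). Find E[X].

f_X(x) = ∫_0^6 \frac{x^{2} y^{2}}{5184} dy = \frac{x^{2}}{72}
E[X] = ∫_0^6 x × (\frac{x^{2}}{72}) dx = \frac{9}{2}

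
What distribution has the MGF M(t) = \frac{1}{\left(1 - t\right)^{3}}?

The MGF M(t) = \frac{1}{\left(1 - t\right)^{3}} is the standard form for the Gamma distribution.
Comparing with the known MGF formula identifies: Gamma(shape α=3, rate β=1)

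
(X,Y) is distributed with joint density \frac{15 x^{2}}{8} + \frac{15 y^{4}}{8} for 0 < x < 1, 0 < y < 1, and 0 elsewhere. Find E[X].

E[X] = ∫_0^1 ∫_0^1 x × f(x,y) dy dx
= ∫_0^1 ∫_0^1 x × (\frac{15 x^{2}}{8} + \frac{15 y^{4}}{8}) dy dx
= \frac{21}{32}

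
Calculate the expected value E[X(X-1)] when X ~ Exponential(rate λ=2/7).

E[X(X-1)] = E[X² - X] = E[X²] - E[X]
E[X] = \frac{7}{2}
E[X²] = Var(X) + (E[X])² = \frac{49}{4} + (\frac{7}{2})² = \frac{49}{2}
E[X(X-1)] = \frac{49}{2} - \frac{7}{2} = 21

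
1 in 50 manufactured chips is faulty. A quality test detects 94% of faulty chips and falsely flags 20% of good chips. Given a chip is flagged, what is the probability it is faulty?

Let D = the rare event, + = positive/flagged.
P(D) = 1/50
P(+|D) = 94/100 = 47/50
P(+|D') = 20/100 = 1/5
P(+) = P(+|D)P(D) + P(+|D')P(D')
     = \frac{47}{50} × \frac{1}{50} + \frac{1}{5} × \frac{49}{50}
     = \frac{537}{2500}
P(D|+) = P(+|D)P(D)/P(+) = \frac{47}{537}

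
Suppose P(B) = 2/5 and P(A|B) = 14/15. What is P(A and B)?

By definition, P(A|B) = P(A ∩ B) / P(B)
So P(A ∩ B) = P(A|B) × P(B)
= 14/15 × 2/5
= 28/75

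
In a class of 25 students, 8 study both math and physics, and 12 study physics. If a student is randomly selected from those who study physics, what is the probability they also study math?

P(A ∩ B) = 8/25
P(B) = 12/25
P(A|B) = P(A ∩ B) / P(B) = (8/25) / (12/25) = 2/3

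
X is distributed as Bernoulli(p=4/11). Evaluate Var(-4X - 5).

For X ~ Bernoulli(p=4/11):
Var(X) = \frac{28}{121}
Var(-4X - 5) = (-4)² × Var(X) = 16 × \frac{28}{121} = \frac{448}{121}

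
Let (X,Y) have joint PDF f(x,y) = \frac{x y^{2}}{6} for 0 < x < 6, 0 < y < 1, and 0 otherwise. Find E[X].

f_X(x) = ∫_0^1 \frac{x y^{2}}{6} dy = \frac{x}{18}
E[X] = ∫_0^6 x × (\frac{x}{18}) dx = 4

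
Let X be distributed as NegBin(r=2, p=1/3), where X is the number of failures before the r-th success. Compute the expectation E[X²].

Using the identity E[X²] = Var(X) + (E[X])²:
E[X] = 4
Var(X) = 12
E[X²] = 12 + (4)²
= 28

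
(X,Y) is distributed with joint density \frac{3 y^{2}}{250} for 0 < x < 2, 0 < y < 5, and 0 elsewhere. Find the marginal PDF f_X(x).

f_X(x) = ∫_0^5 f(x,y) dy
= ∫_0^5 \frac{3 y^{2}}{250} dy
= \frac{1}{2} for 0 < x < 2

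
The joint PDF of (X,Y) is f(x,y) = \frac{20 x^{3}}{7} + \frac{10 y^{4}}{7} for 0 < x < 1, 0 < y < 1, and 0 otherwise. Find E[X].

E[X] = ∫_0^1 ∫_0^1 x × f(x,y) dy dx
= ∫_0^1 ∫_0^1 x × (\frac{20 x^{3}}{7} + \frac{10 y^{4}}{7}) dy dx
= \frac{5}{7}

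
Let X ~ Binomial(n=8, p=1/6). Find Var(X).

For X ~ Binomial(n=8, p=1/6):
Var(X) = \frac{10}{9}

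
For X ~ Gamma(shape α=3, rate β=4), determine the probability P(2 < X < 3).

P(2 < X < 3) = ∫_{2}^{3} f(x) dx
where f(x) = 32 x^{2} e^{- 4 x}
= \frac{-85 + 41 e^{4}}{e^{12}}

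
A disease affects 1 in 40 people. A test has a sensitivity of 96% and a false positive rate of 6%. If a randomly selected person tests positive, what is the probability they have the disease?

Let D = the rare event, + = positive/flagged.
P(D) = 1/40
P(+|D) = 96/100 = 24/25
P(+|D') = 6/100 = 3/50
P(+) = P(+|D)P(D) + P(+|D')P(D')
     = \frac{24}{25} × \frac{1}{40} + \frac{3}{50} × \frac{39}{40}
     = \frac{33}{400}
P(D|+) = P(+|D)P(D)/P(+) = \frac{16}{55}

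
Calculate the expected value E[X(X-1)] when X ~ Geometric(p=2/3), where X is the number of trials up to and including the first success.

E[X(X-1)] = E[X² - X] = E[X²] - E[X]
E[X] = \frac{3}{2}
E[X²] = Var(X) + (E[X])² = \frac{3}{4} + (\frac{3}{2})² = 3
E[X(X-1)] = 3 - \frac{3}{2} = \frac{3}{2}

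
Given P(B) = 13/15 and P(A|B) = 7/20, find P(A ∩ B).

By definition, P(A|B) = P(A ∩ B) / P(B)
So P(A ∩ B) = P(A|B) × P(B)
= 7/20 × 13/15
= 91/300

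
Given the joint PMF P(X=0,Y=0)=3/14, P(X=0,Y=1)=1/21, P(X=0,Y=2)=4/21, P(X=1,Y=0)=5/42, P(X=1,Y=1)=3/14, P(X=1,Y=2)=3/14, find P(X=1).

P(X=1) = P(X=1,Y=0) + P(X=1,Y=1) + P(X=1,Y=2)
= 5/42 + 3/14 + 3/14
= 23/42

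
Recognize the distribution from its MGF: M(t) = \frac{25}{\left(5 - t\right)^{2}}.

The MGF M(t) = \frac{25}{\left(5 - t\right)^{2}} is the standard form for the Gamma distribution.
Comparing with the known MGF formula identifies: Gamma(shape α=2, rate β=5)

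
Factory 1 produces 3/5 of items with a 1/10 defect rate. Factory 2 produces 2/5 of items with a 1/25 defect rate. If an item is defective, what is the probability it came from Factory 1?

Using Bayes' theorem:
P(F1) = 3/5, P(D|F1) = 1/10
P(F2) = 2/5, P(D|F2) = 1/25
P(D) = P(D|F1)P(F1) + P(D|F2)P(F2)
     = \frac{19}{250}
P(F1|D) = P(D|F1)P(F1) / P(D)
= \frac{15}{19}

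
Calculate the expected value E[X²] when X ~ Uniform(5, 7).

Using the identity E[X²] = Var(X) + (E[X])²:
E[X] = 6
Var(X) = \frac{1}{3}
E[X²] = \frac{1}{3} + (6)²
= \frac{109}{3}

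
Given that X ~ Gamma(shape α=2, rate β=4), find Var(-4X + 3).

For X ~ Gamma(shape α=2, rate β=4):
Var(X) = \frac{1}{8}
Var(-4X + 3) = (-4)² × Var(X) = 16 × \frac{1}{8} = 2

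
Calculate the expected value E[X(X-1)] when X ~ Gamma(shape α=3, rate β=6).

E[X(X-1)] = E[X² - X] = E[X²] - E[X]
E[X] = \frac{1}{2}
E[X²] = Var(X) + (E[X])² = \frac{1}{12} + (\frac{1}{2})² = \frac{1}{3}
E[X(X-1)] = \frac{1}{3} - \frac{1}{2} = - \frac{1}{6}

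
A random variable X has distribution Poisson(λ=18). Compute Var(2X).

For X ~ Poisson(λ=18):
Var(X) = 18
Var(2X) = (2)² × Var(X) = 4 × 18 = 72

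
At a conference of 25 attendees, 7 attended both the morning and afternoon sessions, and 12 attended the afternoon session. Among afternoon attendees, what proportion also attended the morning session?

P(A ∩ B) = 7/25
P(B) = 12/25
P(A|B) = P(A ∩ B) / P(B) = (7/25) / (12/25) = 7/12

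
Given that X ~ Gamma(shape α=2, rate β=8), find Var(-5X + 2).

For X ~ Gamma(shape α=2, rate β=8):
Var(X) = \frac{1}{32}
Var(-5X + 2) = (-5)² × Var(X) = 25 × \frac{1}{32} = \frac{25}{32}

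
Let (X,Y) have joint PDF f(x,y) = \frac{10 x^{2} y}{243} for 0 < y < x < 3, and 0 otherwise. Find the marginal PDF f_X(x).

f_X(x) = ∫_0^x \frac{10 x^{2} y}{243} dy = \frac{5 x^{4}}{243}
for 0 < x < 3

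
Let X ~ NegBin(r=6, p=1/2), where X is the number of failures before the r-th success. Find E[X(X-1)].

E[X(X-1)] = E[X² - X] = E[X²] - E[X]
E[X] = 6
E[X²] = Var(X) + (E[X])² = 12 + (6)² = 48
E[X(X-1)] = 48 - 6 = 42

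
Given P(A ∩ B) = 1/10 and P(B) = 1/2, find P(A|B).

P(A|B) = P(A ∩ B) / P(B)
= (1/10) / (1/2)
= 1/5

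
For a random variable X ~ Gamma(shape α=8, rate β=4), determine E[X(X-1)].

E[X(X-1)] = E[X² - X] = E[X²] - E[X]
E[X] = 2
E[X²] = Var(X) + (E[X])² = \frac{1}{2} + (2)² = \frac{9}{2}
E[X(X-1)] = \frac{9}{2} - 2 = \frac{5}{2}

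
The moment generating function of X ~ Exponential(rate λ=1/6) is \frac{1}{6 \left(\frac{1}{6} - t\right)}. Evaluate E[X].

To find E[X], compute M^(1)(0):
M^(1)(t) = \frac{1}{6 \left(\frac{1}{6} - t\right)^{2}}
M^(1)(0) = 6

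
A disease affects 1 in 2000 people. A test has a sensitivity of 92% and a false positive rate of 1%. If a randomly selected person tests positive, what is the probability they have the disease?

Let D = the rare event, + = positive/flagged.
P(D) = 1/2000
P(+|D) = 92/100 = 23/25
P(+|D') = 1/100
P(+) = P(+|D)P(D) + P(+|D')P(D')
     = \frac{23}{25} × \frac{1}{2000} + \frac{1}{100} × \frac{1999}{2000}
     = \frac{2091}{200000}
P(D|+) = P(+|D)P(D)/P(+) = \frac{92}{2091}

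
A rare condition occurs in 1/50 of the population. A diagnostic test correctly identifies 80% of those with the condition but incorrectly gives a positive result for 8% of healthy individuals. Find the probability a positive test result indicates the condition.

Let D = the rare event, + = positive/flagged.
P(D) = 1/50
P(+|D) = 80/100 = 4/5
P(+|D') = 8/100 = 2/25
P(+) = P(+|D)P(D) + P(+|D')P(D')
     = \frac{4}{5} × \frac{1}{50} + \frac{2}{25} × \frac{49}{50}
     = \frac{59}{625}
P(D|+) = P(+|D)P(D)/P(+) = \frac{10}{59}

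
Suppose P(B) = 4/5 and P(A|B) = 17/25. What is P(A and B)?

By definition, P(A|B) = P(A ∩ B) / P(B)
So P(A ∩ B) = P(A|B) × P(B)
= 17/25 × 4/5
= 68/125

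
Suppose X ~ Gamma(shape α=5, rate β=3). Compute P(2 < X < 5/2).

P(2 < X < 5/2) = ∫_{2}^{5/2} f(x) dx
where f(x) = \frac{81 x^{4} e^{- 3 x}}{8}
= - \frac{30563}{128 e^{\frac{15}{2}}} + \frac{115}{e^{6}}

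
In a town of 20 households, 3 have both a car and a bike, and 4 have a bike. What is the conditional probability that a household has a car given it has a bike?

P(A ∩ B) = 3/20
P(B) = 4/20 = 1/5
P(A|B) = P(A ∩ B) / P(B) = (3/20) / (1/5) = 3/4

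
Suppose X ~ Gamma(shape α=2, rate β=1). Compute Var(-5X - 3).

For X ~ Gamma(shape α=2, rate β=1):
Var(X) = 2
Var(-5X - 3) = (-5)² × Var(X) = 25 × 2 = 50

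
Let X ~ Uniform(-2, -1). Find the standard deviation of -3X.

For X ~ Uniform(-2, -1):
Var(X) = \frac{1}{12}
SD(X) = √(Var(X)) = √(\frac{1}{12}) = \frac{\sqrt{3}}{6}
SD(-3X) = |-3| × SD(X) = 3 × \frac{\sqrt{3}}{6} = \frac{\sqrt{3}}{2}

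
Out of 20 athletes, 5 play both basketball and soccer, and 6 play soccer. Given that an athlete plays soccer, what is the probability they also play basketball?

P(A ∩ B) = 5/20 = 1/4
P(B) = 6/20 = 3/10
P(A|B) = P(A ∩ B) / P(B) = (1/4) / (3/10) = 5/6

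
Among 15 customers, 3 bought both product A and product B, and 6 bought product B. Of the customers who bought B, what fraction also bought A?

P(A ∩ B) = 3/15 = 1/5
P(B) = 6/15 = 2/5
P(A|B) = P(A ∩ B) / P(B) = (1/5) / (2/5) = 1/2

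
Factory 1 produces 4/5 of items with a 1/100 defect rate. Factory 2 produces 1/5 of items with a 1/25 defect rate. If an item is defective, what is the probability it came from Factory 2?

Using Bayes' theorem:
P(F1) = 4/5, P(D|F1) = 1/100
P(F2) = 1/5, P(D|F2) = 1/25
P(D) = P(D|F1)P(F1) + P(D|F2)P(F2)
     = \frac{2}{125}
P(F2|D) = P(D|F2)P(F2) / P(D)
= \frac{1}{2}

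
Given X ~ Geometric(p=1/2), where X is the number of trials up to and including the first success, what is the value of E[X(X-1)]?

E[X(X-1)] = E[X² - X] = E[X²] - E[X]
E[X] = 2
E[X²] = Var(X) + (E[X])² = 2 + (2)² = 6
E[X(X-1)] = 6 - 2 = 4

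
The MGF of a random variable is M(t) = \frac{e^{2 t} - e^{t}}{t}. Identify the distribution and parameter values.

The MGF M(t) = \frac{e^{2 t} - e^{t}}{t} is the standard form for the Uniform distribution.
Comparing with the known MGF formula identifies: Uniform(1, 2)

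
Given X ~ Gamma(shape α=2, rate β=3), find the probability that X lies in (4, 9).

P(4 < X < 9) = ∫_{4}^{9} f(x) dx
where f(x) = 9 x e^{- 3 x}
= \frac{-28 + 13 e^{15}}{e^{27}}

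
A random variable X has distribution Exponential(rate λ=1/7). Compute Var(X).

For X ~ Exponential(rate λ=1/7):
Var(X) = 49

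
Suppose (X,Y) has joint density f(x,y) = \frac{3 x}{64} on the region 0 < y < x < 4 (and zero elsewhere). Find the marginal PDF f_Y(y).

f_Y(y) = ∫_y^4 \frac{3 x}{64} dx = \frac{3}{8} - \frac{3 y^{2}}{128}
for 0 < y < 4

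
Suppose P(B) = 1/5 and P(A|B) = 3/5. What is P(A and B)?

By definition, P(A|B) = P(A ∩ B) / P(B)
So P(A ∩ B) = P(A|B) × P(B)
= 3/5 × 1/5
= 3/25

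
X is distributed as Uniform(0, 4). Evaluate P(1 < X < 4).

P(1 < X < 4) = ∫_{1}^{4} f(x) dx
where f(x) = \frac{1}{4}
= \frac{3}{4}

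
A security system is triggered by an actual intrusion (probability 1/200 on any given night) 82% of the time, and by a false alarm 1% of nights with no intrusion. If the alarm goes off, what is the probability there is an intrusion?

Let D = the rare event, + = positive/flagged.
P(D) = 1/200
P(+|D) = 82/100 = 41/50
P(+|D') = 1/100
P(+) = P(+|D)P(D) + P(+|D')P(D')
     = \frac{41}{50} × \frac{1}{200} + \frac{1}{100} × \frac{199}{200}
     = \frac{281}{20000}
P(D|+) = P(+|D)P(D)/P(+) = \frac{82}{281}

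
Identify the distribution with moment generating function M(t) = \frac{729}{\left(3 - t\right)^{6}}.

The MGF M(t) = \frac{729}{\left(3 - t\right)^{6}} is the standard form for the Gamma distribution.
Comparing with the known MGF formula identifies: Gamma(shape α=6, rate β=3)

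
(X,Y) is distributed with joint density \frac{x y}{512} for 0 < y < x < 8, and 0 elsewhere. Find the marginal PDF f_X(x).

f_X(x) = ∫_0^x \frac{x y}{512} dy = \frac{x^{3}}{1024}
for 0 < x < 8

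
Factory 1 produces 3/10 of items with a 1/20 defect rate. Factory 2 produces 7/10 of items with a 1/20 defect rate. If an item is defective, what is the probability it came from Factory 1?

Using Bayes' theorem:
P(F1) = 3/10, P(D|F1) = 1/20
P(F2) = 7/10, P(D|F2) = 1/20
P(D) = P(D|F1)P(F1) + P(D|F2)P(F2)
     = \frac{1}{20}
P(F1|D) = P(D|F1)P(F1) / P(D)
= \frac{3}{10}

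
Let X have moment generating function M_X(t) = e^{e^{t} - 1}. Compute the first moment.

To find E[X], compute M^(1)(0):
M^(1)(t) = e^{t} e^{e^{t} - 1}
M^(1)(0) = 1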